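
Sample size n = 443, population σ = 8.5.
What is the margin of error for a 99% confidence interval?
Margin of error = 1.04

Margin of error = z* · σ/√n
= 2.576 · 8.5/√443
= 2.576 · 8.5/21.0476
= 1.04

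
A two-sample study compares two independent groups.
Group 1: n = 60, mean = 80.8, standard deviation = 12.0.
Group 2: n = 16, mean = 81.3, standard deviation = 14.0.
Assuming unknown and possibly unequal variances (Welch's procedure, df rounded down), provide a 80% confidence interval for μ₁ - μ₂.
(-5.56, 4.56)

Difference: x̄₁ - x̄₂ = -0.50
SE = √(s₁²/n₁ + s₂²/n₂) = √(12.0²/60 + 14.0²/16) = 3.8275
df = 21.25 → 21 (Welch–Satterthwaite, rounded down)
t* = 1.323

CI: -0.50 ± 1.323 · 3.8275 = -0.50 ± 5.06 = (-5.56, 4.56)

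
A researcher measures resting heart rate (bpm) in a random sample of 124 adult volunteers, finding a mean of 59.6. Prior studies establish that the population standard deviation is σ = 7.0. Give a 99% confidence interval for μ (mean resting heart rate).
(57.98, 61.22)

z-interval (σ known):
z* = 2.576 for 99% confidence

Margin of error = z* · σ/√n = 2.576 · 7.0/√124 = 1.62

CI: (59.6 - 1.62, 59.6 + 1.62) = (57.98, 61.22)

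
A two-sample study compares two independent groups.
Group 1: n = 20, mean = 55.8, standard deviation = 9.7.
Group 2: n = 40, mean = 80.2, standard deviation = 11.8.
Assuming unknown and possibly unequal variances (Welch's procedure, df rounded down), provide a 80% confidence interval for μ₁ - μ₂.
(-28.12, -20.68)

Difference: x̄₁ - x̄₂ = -24.40
SE = √(s₁²/n₁ + s₂²/n₂) = √(9.7²/20 + 11.8²/40) = 2.8610
df = 45.41 → 45 (Welch–Satterthwaite, rounded down)
t* = 1.301

CI: -24.40 ± 1.301 · 2.8610 = -24.40 ± 3.72 = (-28.12, -20.68)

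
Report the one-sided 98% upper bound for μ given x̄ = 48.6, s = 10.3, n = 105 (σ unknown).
μ ≤ 50.69

Upper bound (one-sided):
t* = 2.080 (one-sided for 98%)
Upper bound = x̄ + t* · s/√n = 48.6 + 2.080 · 10.3/√105 = 50.69

We are 98% confident that μ ≤ 50.69.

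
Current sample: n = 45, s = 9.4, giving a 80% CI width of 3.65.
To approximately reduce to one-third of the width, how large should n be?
n ≈ 405

CI width ∝ 1/√n
To reduce width by factor 3, need √n to grow by 3 → need 3² = 9 times as many samples.

Current: n = 45, width = 3.65
New: n = 405, width ≈ 1.20

Width reduced by factor of 3.65/1.20 = 3.04.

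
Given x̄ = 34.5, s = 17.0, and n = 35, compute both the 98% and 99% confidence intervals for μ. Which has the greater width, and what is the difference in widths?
99% CI is wider by 1.65

df = 34
98% CI: t* = 2.441, (27.49, 41.51), width = 2 · t* · s/√n = 14.03
99% CI: t* = 2.728, (26.66, 42.34), width = 2 · t* · s/√n = 15.68

The 99% CI is wider by 15.68 - 14.03 = 1.65.
Higher confidence requires a wider interval.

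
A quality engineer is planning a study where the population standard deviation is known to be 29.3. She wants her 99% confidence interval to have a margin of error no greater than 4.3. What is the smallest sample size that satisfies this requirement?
n ≥ 309

For margin E ≤ 4.3:
n ≥ (z* · σ / E)²
n ≥ (2.576 · 29.3 / 4.3)²
n ≥ 308.10

Minimum n = 309 (rounding up)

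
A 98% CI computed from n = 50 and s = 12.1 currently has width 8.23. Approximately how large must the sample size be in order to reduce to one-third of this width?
n ≈ 450

CI width ∝ 1/√n
To reduce width by factor 3, need √n to grow by 3 → need 3² = 9 times as many samples.

Current: n = 50, width = 8.23
New: n = 450, width ≈ 2.66

Width reduced by factor of 8.23/2.66 = 3.09.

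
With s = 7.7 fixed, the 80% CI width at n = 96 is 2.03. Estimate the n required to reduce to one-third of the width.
n ≈ 864

CI width ∝ 1/√n
To reduce width by factor 3, need √n to grow by 3 → need 3² = 9 times as many samples.

Current: n = 96, width = 2.03
New: n = 864, width ≈ 0.67

Width reduced by factor of 2.03/0.67 = 3.03.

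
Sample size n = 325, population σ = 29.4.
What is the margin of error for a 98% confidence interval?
Margin of error = 3.79

Margin of error = z* · σ/√n
= 2.326 · 29.4/√325
= 2.326 · 29.4/18.0278
= 3.79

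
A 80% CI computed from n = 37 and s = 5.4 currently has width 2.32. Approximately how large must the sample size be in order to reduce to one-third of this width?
n ≈ 333

CI width ∝ 1/√n
To reduce width by factor 3, need √n to grow by 3 → need 3² = 9 times as many samples.

Current: n = 37, width = 2.32
New: n = 333, width ≈ 0.76

Width reduced by factor of 2.32/0.76 = 3.05.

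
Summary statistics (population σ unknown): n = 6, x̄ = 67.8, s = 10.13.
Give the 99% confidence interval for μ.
(51.13, 84.47)

t-interval (σ unknown):
df = n - 1 = 5
t* = 4.032 for 99% confidence

Margin of error = t* · s/√n = 4.032 · 10.13/√6 = 16.67

CI: (51.13, 84.47)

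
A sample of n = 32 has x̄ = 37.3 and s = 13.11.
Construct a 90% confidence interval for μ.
(33.37, 41.23)

t-interval (σ unknown):
df = n - 1 = 31
t* = 1.696 for 90% confidence

Margin of error = t* · s/√n = 1.696 · 13.11/√32 = 3.93

CI: (33.37, 41.23)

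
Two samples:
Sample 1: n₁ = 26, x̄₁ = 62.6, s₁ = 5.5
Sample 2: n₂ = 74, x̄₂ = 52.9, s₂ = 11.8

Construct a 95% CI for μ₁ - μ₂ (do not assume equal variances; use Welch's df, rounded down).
(6.23, 13.17)

Difference: x̄₁ - x̄₂ = 9.70
SE = √(s₁²/n₁ + s₂²/n₂) = √(5.5²/26 + 11.8²/74) = 1.7450
df = 90.34 → 90 (Welch–Satterthwaite, rounded down)
t* = 1.987

CI: 9.70 ± 1.987 · 1.7450 = 9.70 ± 3.47 = (6.23, 13.17)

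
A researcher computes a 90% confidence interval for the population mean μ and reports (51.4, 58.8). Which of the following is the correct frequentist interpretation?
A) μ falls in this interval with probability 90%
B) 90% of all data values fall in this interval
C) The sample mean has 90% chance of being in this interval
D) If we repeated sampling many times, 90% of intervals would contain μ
D

A) Wrong — μ is fixed; the randomness lives in the interval, not in μ.
B) Wrong — a CI is about the parameter μ, not individual data values.
C) Wrong — x̄ is observed and sits in the interval by construction.
D) Correct — this is the frequentist long-run coverage interpretation.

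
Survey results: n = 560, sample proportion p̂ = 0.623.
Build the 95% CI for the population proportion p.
(0.583, 0.663)

Proportion CI:
SE = √(p̂(1-p̂)/n) = √(0.623 · 0.377 / 560) = 0.02048

z* = 1.960
Margin = z* · SE = 1.960 · 0.02048 = 0.0401

CI: 0.623 ± 0.0401 = (0.583, 0.663)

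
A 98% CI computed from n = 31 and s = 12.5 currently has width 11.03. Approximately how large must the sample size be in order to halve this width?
n ≈ 124

CI width ∝ 1/√n
To reduce width by factor 2, need √n to grow by 2 → need 2² = 4 times as many samples.

Current: n = 31, width = 11.03
New: n = 124, width ≈ 5.29

Width reduced by factor of 11.03/5.29 = 2.09.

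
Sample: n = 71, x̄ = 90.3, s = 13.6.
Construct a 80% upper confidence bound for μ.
μ ≤ 91.67

Upper bound (one-sided):
t* = 0.847 (one-sided for 80%)
Upper bound = x̄ + t* · s/√n = 90.3 + 0.847 · 13.6/√71 = 91.67

We are 80% confident that μ ≤ 91.67.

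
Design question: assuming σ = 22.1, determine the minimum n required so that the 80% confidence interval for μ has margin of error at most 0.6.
n ≥ 2230

For margin E ≤ 0.6:
n ≥ (z* · σ / E)²
n ≥ (1.282 · 22.1 / 0.6)²
n ≥ 2229.76

Minimum n = 2230 (rounding up)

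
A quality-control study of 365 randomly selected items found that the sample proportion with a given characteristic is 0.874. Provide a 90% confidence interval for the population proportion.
(0.845, 0.903)

Proportion CI:
SE = √(p̂(1-p̂)/n) = √(0.874 · 0.126 / 365) = 0.01737

z* = 1.645
Margin = z* · SE = 1.645 · 0.01737 = 0.0286

CI: 0.874 ± 0.0286 = (0.845, 0.903)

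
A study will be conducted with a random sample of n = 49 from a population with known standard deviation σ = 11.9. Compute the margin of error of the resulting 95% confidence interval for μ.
Margin of error = 3.33

Margin of error = z* · σ/√n
= 1.960 · 11.9/√49
= 1.960 · 11.9/7.0000
= 3.33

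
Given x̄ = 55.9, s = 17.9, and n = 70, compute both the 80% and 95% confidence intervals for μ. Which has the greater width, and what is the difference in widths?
95% CI is wider by 3.00

df = 69
80% CI: t* = 1.294, (53.13, 58.67), width = 2 · t* · s/√n = 5.54
95% CI: t* = 1.995, (51.63, 60.17), width = 2 · t* · s/√n = 8.54

The 95% CI is wider by 8.54 - 5.54 = 3.00.
Higher confidence requires a wider interval.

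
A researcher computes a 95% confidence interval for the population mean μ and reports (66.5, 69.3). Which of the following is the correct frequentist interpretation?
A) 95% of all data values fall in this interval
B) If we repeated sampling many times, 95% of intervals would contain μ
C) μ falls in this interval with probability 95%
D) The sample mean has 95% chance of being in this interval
B

A) Wrong — a CI is about the parameter μ, not individual data values.
B) Correct — this is the frequentist long-run coverage interpretation.
C) Wrong — μ is fixed; the randomness lives in the interval, not in μ.
D) Wrong — x̄ is observed and sits in the interval by construction.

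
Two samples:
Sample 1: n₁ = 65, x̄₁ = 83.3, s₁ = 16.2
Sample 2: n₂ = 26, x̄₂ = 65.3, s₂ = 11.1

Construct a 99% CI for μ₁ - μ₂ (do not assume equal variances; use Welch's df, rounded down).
(10.14, 25.86)

Difference: x̄₁ - x̄₂ = 18.00
SE = √(s₁²/n₁ + s₂²/n₂) = √(16.2²/65 + 11.1²/26) = 2.9625
df = 66.81 → 66 (Welch–Satterthwaite, rounded down)
t* = 2.652

CI: 18.00 ± 2.652 · 2.9625 = 18.00 ± 7.86 = (10.14, 25.86)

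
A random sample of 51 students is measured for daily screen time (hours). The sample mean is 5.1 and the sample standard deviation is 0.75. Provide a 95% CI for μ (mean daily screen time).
(4.89, 5.31)

t-interval (σ unknown):
df = n - 1 = 50
t* = 2.009 for 95% confidence

Margin of error = t* · s/√n = 2.009 · 0.75/√51 = 0.21

CI: (4.89, 5.31)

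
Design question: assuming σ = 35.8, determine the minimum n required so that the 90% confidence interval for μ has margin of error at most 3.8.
n ≥ 241

For margin E ≤ 3.8:
n ≥ (z* · σ / E)²
n ≥ (1.645 · 35.8 / 3.8)²
n ≥ 240.18

Minimum n = 241 (rounding up)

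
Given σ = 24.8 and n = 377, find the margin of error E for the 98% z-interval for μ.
Margin of error = 2.97

Margin of error = z* · σ/√n
= 2.326 · 24.8/√377
= 2.326 · 24.8/19.4165
= 2.97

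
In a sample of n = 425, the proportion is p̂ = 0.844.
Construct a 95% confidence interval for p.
(0.810, 0.878)

Proportion CI:
SE = √(p̂(1-p̂)/n) = √(0.844 · 0.156 / 425) = 0.01760

z* = 1.960
Margin = z* · SE = 1.960 · 0.01760 = 0.0345

CI: 0.844 ± 0.0345 = (0.810, 0.878)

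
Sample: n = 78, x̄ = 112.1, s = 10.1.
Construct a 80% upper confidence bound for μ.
μ ≤ 113.07

Upper bound (one-sided):
t* = 0.846 (one-sided for 80%)
Upper bound = x̄ + t* · s/√n = 112.1 + 0.846 · 10.1/√78 = 113.07

We are 80% confident that μ ≤ 113.07.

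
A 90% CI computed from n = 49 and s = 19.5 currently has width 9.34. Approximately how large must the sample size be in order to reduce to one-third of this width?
n ≈ 441

CI width ∝ 1/√n
To reduce width by factor 3, need √n to grow by 3 → need 3² = 9 times as many samples.

Current: n = 49, width = 9.34
New: n = 441, width ≈ 3.06

Width reduced by factor of 9.34/3.06 = 3.05.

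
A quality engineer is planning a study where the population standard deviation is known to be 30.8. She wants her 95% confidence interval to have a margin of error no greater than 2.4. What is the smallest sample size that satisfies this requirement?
n ≥ 633

For margin E ≤ 2.4:
n ≥ (z* · σ / E)²
n ≥ (1.960 · 30.8 / 2.4)²
n ≥ 632.69

Minimum n = 633 (rounding up)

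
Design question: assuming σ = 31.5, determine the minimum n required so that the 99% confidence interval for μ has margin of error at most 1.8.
n ≥ 2033

For margin E ≤ 1.8:
n ≥ (z* · σ / E)²
n ≥ (2.576 · 31.5 / 1.8)²
n ≥ 2032.21

Minimum n = 2033 (rounding up)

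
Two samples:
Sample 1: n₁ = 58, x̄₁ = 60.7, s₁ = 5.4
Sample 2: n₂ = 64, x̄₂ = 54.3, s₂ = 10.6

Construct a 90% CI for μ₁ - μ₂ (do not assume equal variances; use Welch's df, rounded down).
(3.90, 8.90)

Difference: x̄₁ - x̄₂ = 6.40
SE = √(s₁²/n₁ + s₂²/n₂) = √(5.4²/58 + 10.6²/64) = 1.5028
df = 95.59 → 95 (Welch–Satterthwaite, rounded down)
t* = 1.661

CI: 6.40 ± 1.661 · 1.5028 = 6.40 ± 2.50 = (3.90, 8.90)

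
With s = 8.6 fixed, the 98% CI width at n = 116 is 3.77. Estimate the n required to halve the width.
n ≈ 464

CI width ∝ 1/√n
To reduce width by factor 2, need √n to grow by 2 → need 2² = 4 times as many samples.

Current: n = 116, width = 3.77
New: n = 464, width ≈ 1.86

Width reduced by factor of 3.77/1.86 = 2.03.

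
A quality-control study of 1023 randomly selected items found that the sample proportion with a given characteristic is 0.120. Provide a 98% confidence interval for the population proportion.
(0.096, 0.144)

Proportion CI:
SE = √(p̂(1-p̂)/n) = √(0.120 · 0.880 / 1023) = 0.01016

z* = 2.326
Margin = z* · SE = 2.326 · 0.01016 = 0.0236

CI: 0.120 ± 0.0236 = (0.096, 0.144)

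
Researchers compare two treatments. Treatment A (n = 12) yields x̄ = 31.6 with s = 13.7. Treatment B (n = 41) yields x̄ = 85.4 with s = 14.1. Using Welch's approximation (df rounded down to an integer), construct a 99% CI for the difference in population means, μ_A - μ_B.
(-66.83, -40.77)

Difference: x̄₁ - x̄₂ = -53.80
SE = √(s₁²/n₁ + s₂²/n₂) = √(13.7²/12 + 14.1²/41) = 4.5266
df = 18.39 → 18 (Welch–Satterthwaite, rounded down)
t* = 2.878

CI: -53.80 ± 2.878 · 4.5266 = -53.80 ± 13.03 = (-66.83, -40.77)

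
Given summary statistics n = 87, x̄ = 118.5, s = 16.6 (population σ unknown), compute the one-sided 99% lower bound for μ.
μ ≥ 114.28

Lower bound (one-sided):
t* = 2.370 (one-sided for 99%)
Lower bound = x̄ - t* · s/√n = 118.5 - 2.370 · 16.6/√87 = 114.28

We are 99% confident that μ ≥ 114.28.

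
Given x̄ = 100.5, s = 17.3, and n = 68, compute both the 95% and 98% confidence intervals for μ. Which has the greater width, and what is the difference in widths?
98% CI is wider by 1.63

df = 67
95% CI: t* = 1.996, (96.31, 104.69), width = 2 · t* · s/√n = 8.37
98% CI: t* = 2.383, (95.50, 105.50), width = 2 · t* · s/√n = 10.00

The 98% CI is wider by 10.00 - 8.37 = 1.63.
Higher confidence requires a wider interval.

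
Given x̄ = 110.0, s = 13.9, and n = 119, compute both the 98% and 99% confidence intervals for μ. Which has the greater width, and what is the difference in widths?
99% CI is wider by 0.66

df = 118
98% CI: t* = 2.358, (107.00, 113.00), width = 2 · t* · s/√n = 6.01
99% CI: t* = 2.618, (106.66, 113.34), width = 2 · t* · s/√n = 6.67

The 99% CI is wider by 6.67 - 6.01 = 0.66.
Higher confidence requires a wider interval.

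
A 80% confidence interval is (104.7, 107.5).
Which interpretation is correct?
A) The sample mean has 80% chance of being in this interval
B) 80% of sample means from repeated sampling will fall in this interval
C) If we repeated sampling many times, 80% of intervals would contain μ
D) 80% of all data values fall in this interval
C

A) Wrong — x̄ is observed and sits in the interval by construction.
B) Wrong — coverage applies to intervals containing μ, not to future x̄ values.
C) Correct — this is the frequentist long-run coverage interpretation.
D) Wrong — a CI is about the parameter μ, not individual data values.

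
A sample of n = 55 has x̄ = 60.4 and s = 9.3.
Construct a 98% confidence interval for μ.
(57.39, 63.41)

t-interval (σ unknown):
df = n - 1 = 54
t* = 2.397 for 98% confidence

Margin of error = t* · s/√n = 2.397 · 9.3/√55 = 3.01

CI: (57.39, 63.41)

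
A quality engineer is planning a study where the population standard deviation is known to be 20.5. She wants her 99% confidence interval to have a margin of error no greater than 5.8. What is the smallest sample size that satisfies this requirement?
n ≥ 83

For margin E ≤ 5.8:
n ≥ (z* · σ / E)²
n ≥ (2.576 · 20.5 / 5.8)²
n ≥ 82.90

Minimum n = 83 (rounding up)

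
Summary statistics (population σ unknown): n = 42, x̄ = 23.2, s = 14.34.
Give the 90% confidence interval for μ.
(19.48, 26.92)

t-interval (σ unknown):
df = n - 1 = 41
t* = 1.683 for 90% confidence

Margin of error = t* · s/√n = 1.683 · 14.34/√42 = 3.72

CI: (19.48, 26.92)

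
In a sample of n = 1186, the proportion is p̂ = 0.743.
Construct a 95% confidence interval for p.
(0.718, 0.768)

Proportion CI:
SE = √(p̂(1-p̂)/n) = √(0.743 · 0.257 / 1186) = 0.01269

z* = 1.960
Margin = z* · SE = 1.960 · 0.01269 = 0.0249

CI: 0.743 ± 0.0249 = (0.718, 0.768)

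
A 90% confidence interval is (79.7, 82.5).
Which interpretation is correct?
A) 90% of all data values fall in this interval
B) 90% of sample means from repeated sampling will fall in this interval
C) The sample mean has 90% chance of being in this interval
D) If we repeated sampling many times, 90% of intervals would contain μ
D

A) Wrong — a CI is about the parameter μ, not individual data values.
B) Wrong — coverage applies to intervals containing μ, not to future x̄ values.
C) Wrong — x̄ is observed and sits in the interval by construction.
D) Correct — this is the frequentist long-run coverage interpretation.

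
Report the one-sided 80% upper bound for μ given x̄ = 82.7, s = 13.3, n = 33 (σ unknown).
μ ≤ 84.67

Upper bound (one-sided):
t* = 0.853 (one-sided for 80%)
Upper bound = x̄ + t* · s/√n = 82.7 + 0.853 · 13.3/√33 = 84.67

We are 80% confident that μ ≤ 84.67.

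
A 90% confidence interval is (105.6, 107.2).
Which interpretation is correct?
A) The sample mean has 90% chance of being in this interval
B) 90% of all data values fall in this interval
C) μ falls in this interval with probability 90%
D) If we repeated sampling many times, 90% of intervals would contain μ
D

A) Wrong — x̄ is observed and sits in the interval by construction.
B) Wrong — a CI is about the parameter μ, not individual data values.
C) Wrong — μ is fixed; the randomness lives in the interval, not in μ.
D) Correct — this is the frequentist long-run coverage interpretation.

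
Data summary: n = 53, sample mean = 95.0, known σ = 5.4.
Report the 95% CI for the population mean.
(93.55, 96.45)

z-interval (σ known):
z* = 1.960 for 95% confidence

Margin of error = z* · σ/√n = 1.960 · 5.4/√53 = 1.45

CI: (95.0 - 1.45, 95.0 + 1.45) = (93.55, 96.45)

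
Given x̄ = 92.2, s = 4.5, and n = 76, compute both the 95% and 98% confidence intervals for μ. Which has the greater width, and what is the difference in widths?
98% CI is wider by 0.39

df = 75
95% CI: t* = 1.992, (91.17, 93.23), width = 2 · t* · s/√n = 2.06
98% CI: t* = 2.377, (90.97, 93.43), width = 2 · t* · s/√n = 2.45

The 98% CI is wider by 2.45 - 2.06 = 0.39.
Higher confidence requires a wider interval.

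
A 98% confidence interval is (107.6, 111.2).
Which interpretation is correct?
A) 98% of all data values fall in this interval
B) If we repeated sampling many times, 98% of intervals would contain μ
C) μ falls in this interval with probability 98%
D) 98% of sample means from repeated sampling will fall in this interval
B

A) Wrong — a CI is about the parameter μ, not individual data values.
B) Correct — this is the frequentist long-run coverage interpretation.
C) Wrong — μ is fixed; the randomness lives in the interval, not in μ.
D) Wrong — coverage applies to intervals containing μ, not to future x̄ values.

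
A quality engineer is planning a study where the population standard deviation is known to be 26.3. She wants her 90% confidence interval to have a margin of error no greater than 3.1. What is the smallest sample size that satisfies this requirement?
n ≥ 195

For margin E ≤ 3.1:
n ≥ (z* · σ / E)²
n ≥ (1.645 · 26.3 / 3.1)²
n ≥ 194.77

Minimum n = 195 (rounding up)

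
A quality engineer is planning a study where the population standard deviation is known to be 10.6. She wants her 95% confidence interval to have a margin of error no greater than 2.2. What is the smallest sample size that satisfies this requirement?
n ≥ 90

For margin E ≤ 2.2:
n ≥ (z* · σ / E)²
n ≥ (1.960 · 10.6 / 2.2)²
n ≥ 89.18

Minimum n = 90 (rounding up)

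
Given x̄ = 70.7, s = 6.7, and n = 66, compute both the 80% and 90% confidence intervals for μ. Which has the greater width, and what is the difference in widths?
90% CI is wider by 0.61

df = 65
80% CI: t* = 1.295, (69.63, 71.77), width = 2 · t* · s/√n = 2.14
90% CI: t* = 1.669, (69.32, 72.08), width = 2 · t* · s/√n = 2.75

The 90% CI is wider by 2.75 - 2.14 = 0.61.
Higher confidence requires a wider interval.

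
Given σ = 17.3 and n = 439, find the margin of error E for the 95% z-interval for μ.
Margin of error = 1.62

Margin of error = z* · σ/√n
= 1.960 · 17.3/√439
= 1.960 · 17.3/20.9523
= 1.62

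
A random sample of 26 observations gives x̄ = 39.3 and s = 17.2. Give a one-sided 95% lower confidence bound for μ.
μ ≥ 33.54

Lower bound (one-sided):
t* = 1.708 (one-sided for 95%)
Lower bound = x̄ - t* · s/√n = 39.3 - 1.708 · 17.2/√26 = 33.54

We are 95% confident that μ ≥ 33.54.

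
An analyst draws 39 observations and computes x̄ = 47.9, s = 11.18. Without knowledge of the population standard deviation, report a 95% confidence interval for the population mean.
(44.28, 51.52)

t-interval (σ unknown):
df = n - 1 = 38
t* = 2.024 for 95% confidence

Margin of error = t* · s/√n = 2.024 · 11.18/√39 = 3.62

CI: (44.28, 51.52)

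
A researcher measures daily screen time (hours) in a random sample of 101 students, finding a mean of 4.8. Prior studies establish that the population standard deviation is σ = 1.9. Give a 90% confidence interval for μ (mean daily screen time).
(4.49, 5.11)

z-interval (σ known):
z* = 1.645 for 90% confidence

Margin of error = z* · σ/√n = 1.645 · 1.9/√101 = 0.31

CI: (4.8 - 0.31, 4.8 + 0.31) = (4.49, 5.11)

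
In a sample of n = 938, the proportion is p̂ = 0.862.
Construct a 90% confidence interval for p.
(0.843, 0.881)

Proportion CI:
SE = √(p̂(1-p̂)/n) = √(0.862 · 0.138 / 938) = 0.01126

z* = 1.645
Margin = z* · SE = 1.645 · 0.01126 = 0.0185

CI: 0.862 ± 0.0185 = (0.843, 0.881)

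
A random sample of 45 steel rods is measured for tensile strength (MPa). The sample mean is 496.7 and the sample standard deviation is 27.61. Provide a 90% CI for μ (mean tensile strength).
(489.79, 503.61)

t-interval (σ unknown):
df = n - 1 = 44
t* = 1.680 for 90% confidence

Margin of error = t* · s/√n = 1.680 · 27.61/√45 = 6.91

CI: (489.79, 503.61)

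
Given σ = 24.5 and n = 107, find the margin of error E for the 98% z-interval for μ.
Margin of error = 5.51

Margin of error = z* · σ/√n
= 2.326 · 24.5/√107
= 2.326 · 24.5/10.3441
= 5.51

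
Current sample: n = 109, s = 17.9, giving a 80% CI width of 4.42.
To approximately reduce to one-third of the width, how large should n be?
n ≈ 981

CI width ∝ 1/√n
To reduce width by factor 3, need √n to grow by 3 → need 3² = 9 times as many samples.

Current: n = 109, width = 4.42
New: n = 981, width ≈ 1.47

Width reduced by factor of 4.42/1.47 = 3.01.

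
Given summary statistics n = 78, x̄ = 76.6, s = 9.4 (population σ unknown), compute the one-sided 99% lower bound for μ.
μ ≥ 74.07

Lower bound (one-sided):
t* = 2.376 (one-sided for 99%)
Lower bound = x̄ - t* · s/√n = 76.6 - 2.376 · 9.4/√78 = 74.07

We are 99% confident that μ ≥ 74.07.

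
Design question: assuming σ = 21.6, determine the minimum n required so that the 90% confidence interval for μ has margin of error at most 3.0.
n ≥ 141

For margin E ≤ 3.0:
n ≥ (z* · σ / E)²
n ≥ (1.645 · 21.6 / 3.0)²
n ≥ 140.28

Minimum n = 141 (rounding up)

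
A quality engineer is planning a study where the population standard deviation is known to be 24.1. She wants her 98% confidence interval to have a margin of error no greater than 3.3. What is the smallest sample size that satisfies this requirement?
n ≥ 289

For margin E ≤ 3.3:
n ≥ (z* · σ / E)²
n ≥ (2.326 · 24.1 / 3.3)²
n ≥ 288.55

Minimum n = 289 (rounding up)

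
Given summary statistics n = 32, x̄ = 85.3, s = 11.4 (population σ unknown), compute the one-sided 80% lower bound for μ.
μ ≥ 83.58

Lower bound (one-sided):
t* = 0.853 (one-sided for 80%)
Lower bound = x̄ - t* · s/√n = 85.3 - 0.853 · 11.4/√32 = 83.58

We are 80% confident that μ ≥ 83.58.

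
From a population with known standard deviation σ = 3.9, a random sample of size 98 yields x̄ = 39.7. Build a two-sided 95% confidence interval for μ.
(38.93, 40.47)

z-interval (σ known):
z* = 1.960 for 95% confidence

Margin of error = z* · σ/√n = 1.960 · 3.9/√98 = 0.77

CI: (39.7 - 0.77, 39.7 + 0.77) = (38.93, 40.47)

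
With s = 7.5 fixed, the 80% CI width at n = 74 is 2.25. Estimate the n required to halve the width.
n ≈ 296

CI width ∝ 1/√n
To reduce width by factor 2, need √n to grow by 2 → need 2² = 4 times as many samples.

Current: n = 74, width = 2.25
New: n = 296, width ≈ 1.12

Width reduced by factor of 2.25/1.12 = 2.01.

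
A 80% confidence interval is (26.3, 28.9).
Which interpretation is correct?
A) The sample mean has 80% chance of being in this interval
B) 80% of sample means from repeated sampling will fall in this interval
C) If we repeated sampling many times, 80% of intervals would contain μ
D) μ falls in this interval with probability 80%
C

A) Wrong — x̄ is observed and sits in the interval by construction.
B) Wrong — coverage applies to intervals containing μ, not to future x̄ values.
C) Correct — this is the frequentist long-run coverage interpretation.
D) Wrong — μ is fixed; the randomness lives in the interval, not in μ.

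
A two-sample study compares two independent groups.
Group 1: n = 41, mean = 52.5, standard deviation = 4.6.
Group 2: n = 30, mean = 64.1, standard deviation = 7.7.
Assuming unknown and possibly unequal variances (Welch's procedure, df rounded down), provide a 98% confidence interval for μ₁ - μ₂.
(-15.41, -7.79)

Difference: x̄₁ - x̄₂ = -11.60
SE = √(s₁²/n₁ + s₂²/n₂) = √(4.6²/41 + 7.7²/30) = 1.5787
df = 43.95 → 43 (Welch–Satterthwaite, rounded down)
t* = 2.416

CI: -11.60 ± 2.416 · 1.5787 = -11.60 ± 3.81 = (-15.41, -7.79)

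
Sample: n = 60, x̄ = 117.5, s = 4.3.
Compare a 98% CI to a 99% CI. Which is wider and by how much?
99% CI is wider by 0.31

df = 59
98% CI: t* = 2.391, (116.17, 118.83), width = 2 · t* · s/√n = 2.65
99% CI: t* = 2.662, (116.02, 118.98), width = 2 · t* · s/√n = 2.96

The 99% CI is wider by 2.96 - 2.65 = 0.31.
Higher confidence requires a wider interval.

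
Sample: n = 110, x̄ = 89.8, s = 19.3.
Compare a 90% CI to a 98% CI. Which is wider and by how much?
98% CI is wider by 2.58

df = 109
90% CI: t* = 1.659, (86.75, 92.85), width = 2 · t* · s/√n = 6.11
98% CI: t* = 2.361, (85.46, 94.14), width = 2 · t* · s/√n = 8.69

The 98% CI is wider by 8.69 - 6.11 = 2.58.
Higher confidence requires a wider interval.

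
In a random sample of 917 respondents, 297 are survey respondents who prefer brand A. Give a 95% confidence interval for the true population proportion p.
(0.294, 0.354)

Proportion CI:
p̂ = 297/917 = 0.32388
SE = √(p̂(1-p̂)/n) = √(0.32388 · 0.67612 / 917) = 0.01545

z* = 1.960
Margin = z* · SE = 1.960 · 0.01545 = 0.0303

CI: 0.32388 ± 0.0303 = (0.294, 0.354)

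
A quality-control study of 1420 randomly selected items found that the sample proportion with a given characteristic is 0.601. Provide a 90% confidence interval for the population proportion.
(0.580, 0.622)

Proportion CI:
SE = √(p̂(1-p̂)/n) = √(0.601 · 0.399 / 1420) = 0.01300

z* = 1.645
Margin = z* · SE = 1.645 · 0.01300 = 0.0214

CI: 0.601 ± 0.0214 = (0.580, 0.622)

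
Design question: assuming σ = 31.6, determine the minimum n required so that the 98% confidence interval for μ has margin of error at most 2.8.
n ≥ 690

For margin E ≤ 2.8:
n ≥ (z* · σ / E)²
n ≥ (2.326 · 31.6 / 2.8)²
n ≥ 689.09

Minimum n = 690 (rounding up)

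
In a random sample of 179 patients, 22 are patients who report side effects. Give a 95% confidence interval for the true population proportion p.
(0.075, 0.171)

Proportion CI:
p̂ = 22/179 = 0.12291
SE = √(p̂(1-p̂)/n) = √(0.12291 · 0.87709 / 179) = 0.02454

z* = 1.960
Margin = z* · SE = 1.960 · 0.02454 = 0.0481

CI: 0.12291 ± 0.0481 = (0.075, 0.171)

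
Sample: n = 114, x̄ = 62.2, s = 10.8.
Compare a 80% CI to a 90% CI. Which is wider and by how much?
90% CI is wider by 0.74

df = 113
80% CI: t* = 1.289, (60.90, 63.50), width = 2 · t* · s/√n = 2.61
90% CI: t* = 1.658, (60.52, 63.88), width = 2 · t* · s/√n = 3.35

The 90% CI is wider by 3.35 - 2.61 = 0.74.
Higher confidence requires a wider interval.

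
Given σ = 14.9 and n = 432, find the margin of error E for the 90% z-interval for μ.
Margin of error = 1.18

Margin of error = z* · σ/√n
= 1.645 · 14.9/√432
= 1.645 · 14.9/20.7846
= 1.18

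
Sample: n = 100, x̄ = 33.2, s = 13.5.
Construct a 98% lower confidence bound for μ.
μ ≥ 30.39

Lower bound (one-sided):
t* = 2.081 (one-sided for 98%)
Lower bound = x̄ - t* · s/√n = 33.2 - 2.081 · 13.5/√100 = 30.39

We are 98% confident that μ ≥ 30.39.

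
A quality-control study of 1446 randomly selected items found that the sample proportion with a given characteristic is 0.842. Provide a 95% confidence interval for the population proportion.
(0.823, 0.861)

Proportion CI:
SE = √(p̂(1-p̂)/n) = √(0.842 · 0.158 / 1446) = 0.00959

z* = 1.960
Margin = z* · SE = 1.960 · 0.00959 = 0.0188

CI: 0.842 ± 0.0188 = (0.823, 0.861)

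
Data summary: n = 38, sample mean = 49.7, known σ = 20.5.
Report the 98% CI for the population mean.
(41.96, 57.44)

z-interval (σ known):
z* = 2.326 for 98% confidence

Margin of error = z* · σ/√n = 2.326 · 20.5/√38 = 7.74

CI: (49.7 - 7.74, 49.7 + 7.74) = (41.96, 57.44)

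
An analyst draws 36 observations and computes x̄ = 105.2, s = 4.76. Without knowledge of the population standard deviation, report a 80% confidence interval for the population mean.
(104.16, 106.24)

t-interval (σ unknown):
df = n - 1 = 35
t* = 1.306 for 80% confidence

Margin of error = t* · s/√n = 1.306 · 4.76/√36 = 1.04

CI: (104.16, 106.24)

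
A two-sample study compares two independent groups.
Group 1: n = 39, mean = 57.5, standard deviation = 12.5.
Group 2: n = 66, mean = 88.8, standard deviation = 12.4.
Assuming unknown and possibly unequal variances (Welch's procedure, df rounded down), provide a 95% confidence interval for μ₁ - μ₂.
(-36.31, -26.29)

Difference: x̄₁ - x̄₂ = -31.30
SE = √(s₁²/n₁ + s₂²/n₂) = √(12.5²/39 + 12.4²/66) = 2.5172
df = 79.36 → 79 (Welch–Satterthwaite, rounded down)
t* = 1.990

CI: -31.30 ± 1.990 · 2.5172 = -31.30 ± 5.01 = (-36.31, -26.29)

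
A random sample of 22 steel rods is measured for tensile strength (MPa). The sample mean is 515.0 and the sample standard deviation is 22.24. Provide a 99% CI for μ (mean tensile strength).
(501.58, 528.42)

t-interval (σ unknown):
df = n - 1 = 21
t* = 2.831 for 99% confidence

Margin of error = t* · s/√n = 2.831 · 22.24/√22 = 13.42

CI: (501.58, 528.42)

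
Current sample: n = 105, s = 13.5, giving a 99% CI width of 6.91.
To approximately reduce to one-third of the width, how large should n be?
n ≈ 945

CI width ∝ 1/√n
To reduce width by factor 3, need √n to grow by 3 → need 3² = 9 times as many samples.

Current: n = 105, width = 6.91
New: n = 945, width ≈ 2.27

Width reduced by factor of 6.91/2.27 = 3.04.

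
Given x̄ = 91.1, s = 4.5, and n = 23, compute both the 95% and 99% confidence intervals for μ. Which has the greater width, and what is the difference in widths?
99% CI is wider by 1.40

df = 22
95% CI: t* = 2.074, (89.15, 93.05), width = 2 · t* · s/√n = 3.89
99% CI: t* = 2.819, (88.45, 93.75), width = 2 · t* · s/√n = 5.29

The 99% CI is wider by 5.29 - 3.89 = 1.40.
Higher confidence requires a wider interval.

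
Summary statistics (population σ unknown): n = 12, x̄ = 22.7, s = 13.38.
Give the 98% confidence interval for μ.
(12.20, 33.20)

t-interval (σ unknown):
df = n - 1 = 11
t* = 2.718 for 98% confidence

Margin of error = t* · s/√n = 2.718 · 13.38/√12 = 10.50

CI: (12.20, 33.20)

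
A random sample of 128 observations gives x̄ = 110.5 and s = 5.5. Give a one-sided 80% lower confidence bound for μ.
μ ≥ 110.09

Lower bound (one-sided):
t* = 0.844 (one-sided for 80%)
Lower bound = x̄ - t* · s/√n = 110.5 - 0.844 · 5.5/√128 = 110.09

We are 80% confident that μ ≥ 110.09.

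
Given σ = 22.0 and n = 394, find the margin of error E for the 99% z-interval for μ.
Margin of error = 2.86

Margin of error = z* · σ/√n
= 2.576 · 22.0/√394
= 2.576 · 22.0/19.8494
= 2.86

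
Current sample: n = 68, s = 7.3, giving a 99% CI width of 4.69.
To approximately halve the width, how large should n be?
n ≈ 272

CI width ∝ 1/√n
To reduce width by factor 2, need √n to grow by 2 → need 2² = 4 times as many samples.

Current: n = 68, width = 4.69
New: n = 272, width ≈ 2.30

Width reduced by factor of 4.69/2.30 = 2.04.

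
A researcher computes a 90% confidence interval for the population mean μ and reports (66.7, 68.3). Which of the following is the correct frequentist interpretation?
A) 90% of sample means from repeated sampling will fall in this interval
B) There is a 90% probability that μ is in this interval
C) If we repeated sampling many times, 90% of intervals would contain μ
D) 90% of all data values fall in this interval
C

A) Wrong — coverage applies to intervals containing μ, not to future x̄ values.
B) Wrong — μ is fixed; the randomness lives in the interval, not in μ.
C) Correct — this is the frequentist long-run coverage interpretation.
D) Wrong — a CI is about the parameter μ, not individual data values.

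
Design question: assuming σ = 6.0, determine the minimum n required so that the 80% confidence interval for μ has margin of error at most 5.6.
n ≥ 2

For margin E ≤ 5.6:
n ≥ (z* · σ / E)²
n ≥ (1.282 · 6.0 / 5.6)²
n ≥ 1.89

Minimum n = 2 (rounding up)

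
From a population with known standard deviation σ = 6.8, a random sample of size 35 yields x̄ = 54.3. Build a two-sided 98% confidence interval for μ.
(51.63, 56.97)

z-interval (σ known):
z* = 2.326 for 98% confidence

Margin of error = z* · σ/√n = 2.326 · 6.8/√35 = 2.67

CI: (54.3 - 2.67, 54.3 + 2.67) = (51.63, 56.97)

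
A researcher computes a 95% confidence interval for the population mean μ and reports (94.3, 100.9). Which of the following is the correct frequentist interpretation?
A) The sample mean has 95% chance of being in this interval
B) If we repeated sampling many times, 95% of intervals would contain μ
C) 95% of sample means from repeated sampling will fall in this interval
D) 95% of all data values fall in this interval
B

A) Wrong — x̄ is observed and sits in the interval by construction.
B) Correct — this is the frequentist long-run coverage interpretation.
C) Wrong — coverage applies to intervals containing μ, not to future x̄ values.
D) Wrong — a CI is about the parameter μ, not individual data values.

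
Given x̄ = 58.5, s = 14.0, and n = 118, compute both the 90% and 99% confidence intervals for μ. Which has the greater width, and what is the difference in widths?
99% CI is wider by 2.48

df = 117
90% CI: t* = 1.658, (56.36, 60.64), width = 2 · t* · s/√n = 4.27
99% CI: t* = 2.619, (55.12, 61.88), width = 2 · t* · s/√n = 6.75

The 99% CI is wider by 6.75 - 4.27 = 2.48.
Higher confidence requires a wider interval.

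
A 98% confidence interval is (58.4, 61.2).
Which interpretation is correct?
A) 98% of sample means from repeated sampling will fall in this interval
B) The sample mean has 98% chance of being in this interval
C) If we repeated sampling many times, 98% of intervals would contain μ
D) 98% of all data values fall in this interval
C

A) Wrong — coverage applies to intervals containing μ, not to future x̄ values.
B) Wrong — x̄ is observed and sits in the interval by construction.
C) Correct — this is the frequentist long-run coverage interpretation.
D) Wrong — a CI is about the parameter μ, not individual data values.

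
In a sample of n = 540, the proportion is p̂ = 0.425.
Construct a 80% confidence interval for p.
(0.398, 0.452)

Proportion CI:
SE = √(p̂(1-p̂)/n) = √(0.425 · 0.575 / 540) = 0.02127

z* = 1.282
Margin = z* · SE = 1.282 · 0.02127 = 0.0273

CI: 0.425 ± 0.0273 = (0.398, 0.452)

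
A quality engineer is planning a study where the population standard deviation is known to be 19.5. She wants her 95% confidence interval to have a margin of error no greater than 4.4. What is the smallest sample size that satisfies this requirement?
n ≥ 76

For margin E ≤ 4.4:
n ≥ (z* · σ / E)²
n ≥ (1.960 · 19.5 / 4.4)²
n ≥ 75.45

Minimum n = 76 (rounding up)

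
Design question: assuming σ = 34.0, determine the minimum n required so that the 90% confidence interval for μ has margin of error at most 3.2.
n ≥ 306

For margin E ≤ 3.2:
n ≥ (z* · σ / E)²
n ≥ (1.645 · 34.0 / 3.2)²
n ≥ 305.48

Minimum n = 306 (rounding up)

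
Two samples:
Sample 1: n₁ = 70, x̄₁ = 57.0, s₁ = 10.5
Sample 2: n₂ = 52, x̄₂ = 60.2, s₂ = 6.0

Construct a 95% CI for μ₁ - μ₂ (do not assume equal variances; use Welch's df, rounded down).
(-6.18, -0.22)

Difference: x̄₁ - x̄₂ = -3.20
SE = √(s₁²/n₁ + s₂²/n₂) = √(10.5²/70 + 6.0²/52) = 1.5058
df = 113.36 → 113 (Welch–Satterthwaite, rounded down)
t* = 1.981

CI: -3.20 ± 1.981 · 1.5058 = -3.20 ± 2.98 = (-6.18, -0.22)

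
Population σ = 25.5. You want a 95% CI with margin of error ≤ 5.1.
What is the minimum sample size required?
n ≥ 97

For margin E ≤ 5.1:
n ≥ (z* · σ / E)²
n ≥ (1.960 · 25.5 / 5.1)²
n ≥ 96.04

Minimum n = 97 (rounding up)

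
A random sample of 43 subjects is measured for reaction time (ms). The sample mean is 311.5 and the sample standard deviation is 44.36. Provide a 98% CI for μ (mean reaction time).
(295.14, 327.86)

t-interval (σ unknown):
df = n - 1 = 42
t* = 2.418 for 98% confidence

Margin of error = t* · s/√n = 2.418 · 44.36/√43 = 16.36

CI: (295.14, 327.86)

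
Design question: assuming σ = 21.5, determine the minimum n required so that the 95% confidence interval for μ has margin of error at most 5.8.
n ≥ 53

For margin E ≤ 5.8:
n ≥ (z* · σ / E)²
n ≥ (1.960 · 21.5 / 5.8)²
n ≥ 52.79

Minimum n = 53 (rounding up)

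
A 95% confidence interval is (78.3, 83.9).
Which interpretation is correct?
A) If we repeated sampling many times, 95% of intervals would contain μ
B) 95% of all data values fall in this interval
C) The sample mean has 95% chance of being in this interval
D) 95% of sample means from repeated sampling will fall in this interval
A

A) Correct — this is the frequentist long-run coverage interpretation.
B) Wrong — a CI is about the parameter μ, not individual data values.
C) Wrong — x̄ is observed and sits in the interval by construction.
D) Wrong — coverage applies to intervals containing μ, not to future x̄ values.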